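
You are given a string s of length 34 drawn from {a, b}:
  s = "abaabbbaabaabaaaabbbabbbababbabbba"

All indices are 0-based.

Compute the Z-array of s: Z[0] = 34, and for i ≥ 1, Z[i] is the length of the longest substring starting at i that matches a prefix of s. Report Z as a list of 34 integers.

Z[0]=34
i=1: fresh scan; Z[1]=0
i=2: fresh scan; Z[2]=1 scan→box=[2,3)
i=3: fresh scan; Z[3]=2 scan→box=[3,5)
i=4: min(r-i=1, Z[1]=0)=0; Z[4]=0
i=5: fresh scan; Z[5]=0
i=6: fresh scan; Z[6]=0
i=7: fresh scan; Z[7]=1 scan→box=[7,8)
i=8: fresh scan; Z[8]=5 scan→box=[8,13)
i=9: min(r-i=4, Z[1]=0)=0; Z[9]=0
i=10: min(r-i=3, Z[2]=1)=1; Z[10]=1
i=11: min(r-i=2, Z[3]=2)=2; Z[11]=4 scan→box=[11,15)
i=12: min(r-i=3, Z[1]=0)=0; Z[12]=0
i=13: min(r-i=2, Z[2]=1)=1; Z[13]=1
i=14: min(r-i=1, Z[3]=2)=1; Z[14]=1
i=15: fresh scan; Z[15]=1 scan→box=[15,16)
i=16: fresh scan; Z[16]=2 scan→box=[16,18)
i=17: min(r-i=1, Z[1]=0)=0; Z[17]=0
i=18: fresh scan; Z[18]=0
i=19: fresh scan; Z[19]=0
i=20: fresh scan; Z[20]=2 scan→box=[20,22)
i=21: min(r-i=1, Z[1]=0)=0; Z[21]=0
i=22: fresh scan; Z[22]=0
i=23: fresh scan; Z[23]=0
i=24: fresh scan; Z[24]=3 scan→box=[24,27)
i=25: min(r-i=2, Z[1]=0)=0; Z[25]=0
i=26: min(r-i=1, Z[2]=1)=1; Z[26]=2 scan→box=[26,28)
i=27: min(r-i=1, Z[1]=0)=0; Z[27]=0
i=28: fresh scan; Z[28]=0
i=29: fresh scan; Z[29]=2 scan→box=[29,31)
i=30: min(r-i=1, Z[1]=0)=0; Z[30]=0
i=31: fresh scan; Z[31]=0
i=32: fresh scan; Z[32]=0
i=33: fresh scan; Z[33]=1 scan→box=[33,34)

[34, 0, 1, 2, 0, 0, 0, 1, 5, 0, 1, 4, 0, 1, 1, 1, 2, 0, 0, 0, 2, 0, 0, 0, 3, 0, 2, 0, 0, 2, 0, 0, 0, 1]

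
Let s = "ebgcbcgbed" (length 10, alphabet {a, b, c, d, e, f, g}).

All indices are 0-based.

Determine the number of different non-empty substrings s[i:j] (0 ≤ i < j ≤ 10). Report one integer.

50

rank | idx | suffix
   0 |   4 | bcgbed
   1 |   7 | bed
   2 |   1 | bgcbcgbed
   3 |   3 | cbcgbed
   4 |   5 | cgbed
   5 |   9 | d
   6 |   0 | ebgcbcgbed
   7 |   8 | ed
   8 |   6 | gbed
   9 |   2 | gcbcgbed

SA = [4, 7, 1, 3, 5, 9, 0, 8, 6, 2]
rank  pair      lcp
   1  s[4:],s[7:]  1  'b'
   2  s[7:],s[1:]  1  'b'
   3  s[1:],s[3:]  0  ''
   4  s[3:],s[5:]  1  'c'
   5  s[5:],s[9:]  0  ''
   6  s[9:],s[0:]  0  ''
   7  s[0:],s[8:]  1  'e'
   8  s[8:],s[6:]  0  ''
   9  s[6:],s[2:]  1  'g'

n(n+1)/2 = 10·11/2 = 55
Σ LCP = 0 + 1 + 1 + 0 + 1 + 0 + 0 + 1 + 0 + 1 = 5
distinct = 55 − 5 = 50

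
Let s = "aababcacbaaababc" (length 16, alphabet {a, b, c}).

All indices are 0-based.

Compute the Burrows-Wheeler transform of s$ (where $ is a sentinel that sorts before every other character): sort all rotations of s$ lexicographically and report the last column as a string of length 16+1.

cba$aabbccaaaabba

rank  rotation           last
    0  $aababcacbaaababc  c
    1  aaababc$aababcacb  b
    2  aababc$aababcacba  a
    3  aababcacbaaababc$  $
    4  ababc$aababcacbaa  a
    5  ababcacbaaababc$a  a
    6  abc$aababcacbaaab  b
    7  abcacbaaababc$aab  b
    8  acbaaababc$aababc  c
    9  baaababc$aababcac  c
   10  babc$aababcacbaaa  a
   11  babcacbaaababc$aa  a
   12  bc$aababcacbaaaba  a
   13  bcacbaaababc$aaba  a
   14  c$aababcacbaaabab  b
   15  cacbaaababc$aabab  b
   16  cbaaababc$aababca  a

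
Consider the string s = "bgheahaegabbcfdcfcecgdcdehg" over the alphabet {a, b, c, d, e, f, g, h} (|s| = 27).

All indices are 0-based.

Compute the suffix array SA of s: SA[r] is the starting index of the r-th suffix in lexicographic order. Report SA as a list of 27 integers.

[9, 6, 4, 10, 11, 0, 22, 17, 15, 12, 19, 21, 14, 23, 3, 18, 7, 24, 16, 13, 26, 8, 20, 1, 5, 2, 25]

rank→(start, suffix):
  0 → (9, 'abbcfdcfcecgdcdehg')
  1 → (6, 'aegabbcfdcfcecgdcdehg')
  2 → (4, 'ahaegabbcfdcfcecgdcdehg')
  3 → (10, 'bbcfdcfcecgdcdehg')
  4 → (11, 'bcfdcfcecgdcdehg')
  5 → (0, 'bgheahaegabbcfdcfcecgdcdehg')
  6 → (22, 'cdehg')
  7 → (17, 'cecgdcdehg')
  8 → (15, 'cfcecgdcdehg')
  9 → (12, 'cfdcfcecgdcdehg')
  10 → (19, 'cgdcdehg')
  11 → (21, 'dcdehg')
  12 → (14, 'dcfcecgdcdehg')
  13 → (23, 'dehg')
  14 → (3, 'eahaegabbcfdcfcecgdcdehg')
  15 → (18, 'ecgdcdehg')
  16 → (7, 'egabbcfdcfcecgdcdehg')
  17 → (24, 'ehg')
  18 → (16, 'fcecgdcdehg')
  19 → (13, 'fdcfcecgdcdehg')
  20 → (26, 'g')
  21 → (8, 'gabbcfdcfcecgdcdehg')
  22 → (20, 'gdcdehg')
  23 → (1, 'gheahaegabbcfdcfcecgdcdehg')
  24 → (5, 'haegabbcfdcfcecgdcdehg')
  25 → (2, 'heahaegabbcfdcfcecgdcdehg')
  26 → (25, 'hg')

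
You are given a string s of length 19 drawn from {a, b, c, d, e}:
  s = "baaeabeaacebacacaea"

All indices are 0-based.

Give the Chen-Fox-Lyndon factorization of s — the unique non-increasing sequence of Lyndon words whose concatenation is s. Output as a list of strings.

emit factor 1: 'b' (i=0, period=1)
emit factor 2: 'aaeabe' (i=1, period=6)
emit factor 3: 'aacebacacae' (i=7, period=11)
emit factor 4: 'a' (i=18, period=1)

["b", "aaeabe", "aacebacacae", "a"]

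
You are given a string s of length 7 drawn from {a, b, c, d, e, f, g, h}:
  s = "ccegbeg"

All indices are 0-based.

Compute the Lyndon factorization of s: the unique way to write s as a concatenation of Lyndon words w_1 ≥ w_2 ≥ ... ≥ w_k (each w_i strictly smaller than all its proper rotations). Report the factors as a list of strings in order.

["cceg", "beg"]

emit factor 1: 'cceg' (i=0, period=4)
emit factor 2: 'beg' (i=4, period=3)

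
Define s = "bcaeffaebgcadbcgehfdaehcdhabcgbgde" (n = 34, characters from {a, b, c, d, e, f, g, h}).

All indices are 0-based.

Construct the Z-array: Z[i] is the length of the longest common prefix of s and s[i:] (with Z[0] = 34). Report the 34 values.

Z[0]=34
i=1: outside box; Z[1]=0
i=2: outside box; Z[2]=0
i=3: outside box; Z[3]=0
i=4: outside box; Z[4]=0
i=5: outside box; Z[5]=0
i=6: outside box; Z[6]=0
i=7: outside box; Z[7]=0
i=8: outside box; Z[8]=1 extend→box=[8,9)
i=9: outside box; Z[9]=0
i=10: outside box; Z[10]=0
i=11: outside box; Z[11]=0
i=12: outside box; Z[12]=0
i=13: outside box; Z[13]=2 extend→box=[13,15)
i=14: min(r-i=1, Z[1]=0)=0; Z[14]=0
i=15: outside box; Z[15]=0
i=16: outside box; Z[16]=0
i=17: outside box; Z[17]=0
i=18: outside box; Z[18]=0
i=19: outside box; Z[19]=0
i=20: outside box; Z[20]=0
i=21: outside box; Z[21]=0
i=22: outside box; Z[22]=0
i=23: outside box; Z[23]=0
i=24: outside box; Z[24]=0
i=25: outside box; Z[25]=0
i=26: outside box; Z[26]=0
i=27: outside box; Z[27]=2 extend→box=[27,29)
i=28: min(r-i=1, Z[1]=0)=0; Z[28]=0
i=29: outside box; Z[29]=0
i=30: outside box; Z[30]=1 extend→box=[30,31)
i=31: outside box; Z[31]=0
i=32: outside box; Z[32]=0
i=33: outside box; Z[33]=0

[34, 0, 0, 0, 0, 0, 0, 0, 1, 0, 0, 0, 0, 2, 0, 0, 0, 0, 0, 0, 0, 0, 0, 0, 0, 0, 0, 2, 0, 0, 1, 0, 0, 0]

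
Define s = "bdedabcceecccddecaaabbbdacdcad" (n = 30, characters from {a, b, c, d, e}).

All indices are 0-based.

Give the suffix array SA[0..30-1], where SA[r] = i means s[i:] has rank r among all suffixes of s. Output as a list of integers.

[17, 18, 19, 4, 24, 28, 20, 21, 5, 22, 0, 16, 27, 10, 11, 6, 25, 12, 7, 29, 3, 23, 26, 13, 14, 1, 15, 9, 2, 8]

rank→(start, suffix):
  0 → (17, 'aaabbbdacdcad')
  1 → (18, 'aabbbdacdcad')
  2 → (19, 'abbbdacdcad')
  3 → (4, 'abcceecccddecaaabbbdacdcad')
  4 → (24, 'acdcad')
  5 → (28, 'ad')
  6 → (20, 'bbbdacdcad')
  7 → (21, 'bbdacdcad')
  8 → (5, 'bcceecccddecaaabbbdacdcad')
  9 → (22, 'bdacdcad')
  10 → (0, 'bdedabcceecccddecaaabbbdacdcad')
  11 → (16, 'caaabbbdacdcad')
  12 → (27, 'cad')
  13 → (10, 'cccddecaaabbbdacdcad')
  14 → (11, 'ccddecaaabbbdacdcad')
  15 → (6, 'cceecccddecaaabbbdacdcad')
  16 → (25, 'cdcad')
  17 → (12, 'cddecaaabbbdacdcad')
  18 → (7, 'ceecccddecaaabbbdacdcad')
  19 → (29, 'd')
  20 → (3, 'dabcceecccddecaaabbbdacdcad')
  21 → (23, 'dacdcad')
  22 → (26, 'dcad')
  23 → (13, 'ddecaaabbbdacdcad')
  24 → (14, 'decaaabbbdacdcad')
  25 → (1, 'dedabcceecccddecaaabbbdacdcad')
  26 → (15, 'ecaaabbbdacdcad')
  27 → (9, 'ecccddecaaabbbdacdcad')
  28 → (2, 'edabcceecccddecaaabbbdacdcad')
  29 → (8, 'eecccddecaaabbbdacdcad')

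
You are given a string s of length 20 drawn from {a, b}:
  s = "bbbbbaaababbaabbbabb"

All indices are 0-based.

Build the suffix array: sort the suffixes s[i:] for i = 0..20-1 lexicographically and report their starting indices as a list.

rank | idx | suffix
   0 |   5 | aaababbaabbbabb
   1 |   6 | aababbaabbbabb
   2 |  12 | aabbbabb
   3 |   7 | ababbaabbbabb
   4 |  17 | abb
   5 |   9 | abbaabbbabb
   6 |  13 | abbbabb
   7 |  19 | b
   8 |   4 | baaababbaabbbabb
   9 |  11 | baabbbabb
  10 |  16 | babb
  11 |   8 | babbaabbbabb
  12 |  18 | bb
  13 |   3 | bbaaababbaabbbabb
  14 |  10 | bbaabbbabb
  15 |  15 | bbabb
  16 |   2 | bbbaaababbaabbbabb
  17 |  14 | bbbabb
  18 |   1 | bbbbaaababbaabbbabb
  19 |   0 | bbbbbaaababbaabbbabb

[5, 6, 12, 7, 17, 9, 13, 19, 4, 11, 16, 8, 18, 3, 10, 15, 2, 14, 1, 0]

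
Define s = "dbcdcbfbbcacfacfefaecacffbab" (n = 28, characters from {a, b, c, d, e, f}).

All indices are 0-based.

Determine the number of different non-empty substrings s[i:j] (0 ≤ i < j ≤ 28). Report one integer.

sorted suffixes:
  #0 SA[0]=26  'ab'
  #1 SA[1]=10  'acfacfefaecacffbab'
  #2 SA[2]=13  'acfefaecacffbab'
  #3 SA[3]=21  'acffbab'
  #4 SA[4]=18  'aecacffbab'
  #5 SA[5]=27  'b'
  #6 SA[6]=25  'bab'
  #7 SA[7]=7  'bbcacfacfefaecacffbab'
  #8 SA[8]=8  'bcacfacfefaecacffbab'
  #9 SA[9]=1  'bcdcbfbbcacfacfefaecacffbab'
  #10 SA[10]=5  'bfbbcacfacfefaecacffbab'
  #11 SA[11]=9  'cacfacfefaecacffbab'
  #12 SA[12]=20  'cacffbab'
  #13 SA[13]=4  'cbfbbcacfacfefaecacffbab'
  #14 SA[14]=2  'cdcbfbbcacfacfefaecacffbab'
  #15 SA[15]=11  'cfacfefaecacffbab'
  #16 SA[16]=14  'cfefaecacffbab'
  #17 SA[17]=22  'cffbab'
  #18 SA[18]=0  'dbcdcbfbbcacfacfefaecacffbab'
  #19 SA[19]=3  'dcbfbbcacfacfefaecacffbab'
  #20 SA[20]=19  'ecacffbab'
  #21 SA[21]=16  'efaecacffbab'
  #22 SA[22]=12  'facfefaecacffbab'
  #23 SA[23]=17  'faecacffbab'
  #24 SA[24]=24  'fbab'
  #25 SA[25]=6  'fbbcacfacfefaecacffbab'
  #26 SA[26]=15  'fefaecacffbab'
  #27 SA[27]=23  'ffbab'

SA = [26, 10, 13, 21, 18, 27, 25, 7, 8, 1, 5, 9, 20, 4, 2, 11, 14, 22, 0, 3, 19, 16, 12, 17, 24, 6, 15, 23]
i: (SA[i-1],SA[i]) lcp shared
  1: (26,10) 1 'a'
  2: (10,13) 3 'acf'
  3: (13,21) 3 'acf'
  4: (21,18) 1 'a'
  5: (18,27) 0 ''
  6: (27,25) 1 'b'
  7: (25,7) 1 'b'
  8: (7,8) 1 'b'
  9: (8,1) 2 'bc'
  10: (1,5) 1 'b'
  11: (5,9) 0 ''
  12: (9,20) 4 'cacf'
  13: (20,4) 1 'c'
  14: (4,2) 1 'c'
  15: (2,11) 1 'c'
  16: (11,14) 2 'cf'
  17: (14,22) 2 'cf'
  18: (22,0) 0 ''
  19: (0,3) 1 'd'
  20: (3,19) 0 ''
  21: (19,16) 1 'e'
  22: (16,12) 0 ''
  23: (12,17) 2 'fa'
  24: (17,24) 1 'f'
  25: (24,6) 2 'fb'
  26: (6,15) 1 'f'
  27: (15,23) 1 'f'

n(n+1)/2 = 28·29/2 = 406
Σ LCP = 0 + 1 + 3 + 3 + 1 + 0 + 1 + 1 + 1 + 2 + 1 + 0 + 4 + 1 + 1 + 1 + 2 + 2 + 0 + 1 + 0 + 1 + 0 + 2 + 1 + 2 + 1 + 1 = 34
distinct = 406 − 34 = 372

372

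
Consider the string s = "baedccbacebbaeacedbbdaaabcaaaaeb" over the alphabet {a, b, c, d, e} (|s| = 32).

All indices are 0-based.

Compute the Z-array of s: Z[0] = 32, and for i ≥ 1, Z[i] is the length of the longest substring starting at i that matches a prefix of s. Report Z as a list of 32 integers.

[32, 0, 0, 0, 0, 0, 2, 0, 0, 0, 1, 3, 0, 0, 0, 0, 0, 0, 1, 1, 0, 0, 0, 0, 1, 0, 0, 0, 0, 0, 0, 1]

Z[0]=32
i=1: i≥r, start 0; Z[1]=0
i=2: i≥r, start 0; Z[2]=0
i=3: i≥r, start 0; Z[3]=0
i=4: i≥r, start 0; Z[4]=0
i=5: i≥r, start 0; Z[5]=0
i=6: i≥r, start 0; Z[6]=2 extend→box=[6,8)
i=7: min(r-i=1, Z[1]=0)=0; Z[7]=0
i=8: i≥r, start 0; Z[8]=0
i=9: i≥r, start 0; Z[9]=0
i=10: i≥r, start 0; Z[10]=1 extend→box=[10,11)
i=11: i≥r, start 0; Z[11]=3 extend→box=[11,14)
i=12: min(r-i=2, Z[1]=0)=0; Z[12]=0
i=13: min(r-i=1, Z[2]=0)=0; Z[13]=0
i=14: i≥r, start 0; Z[14]=0
i=15: i≥r, start 0; Z[15]=0
i=16: i≥r, start 0; Z[16]=0
i=17: i≥r, start 0; Z[17]=0
i=18: i≥r, start 0; Z[18]=1 extend→box=[18,19)
i=19: i≥r, start 0; Z[19]=1 extend→box=[19,20)
i=20: i≥r, start 0; Z[20]=0
i=21: i≥r, start 0; Z[21]=0
i=22: i≥r, start 0; Z[22]=0
i=23: i≥r, start 0; Z[23]=0
i=24: i≥r, start 0; Z[24]=1 extend→box=[24,25)
i=25: i≥r, start 0; Z[25]=0
i=26: i≥r, start 0; Z[26]=0
i=27: i≥r, start 0; Z[27]=0
i=28: i≥r, start 0; Z[28]=0
i=29: i≥r, start 0; Z[29]=0
i=30: i≥r, start 0; Z[30]=0
i=31: i≥r, start 0; Z[31]=1 extend→box=[31,32)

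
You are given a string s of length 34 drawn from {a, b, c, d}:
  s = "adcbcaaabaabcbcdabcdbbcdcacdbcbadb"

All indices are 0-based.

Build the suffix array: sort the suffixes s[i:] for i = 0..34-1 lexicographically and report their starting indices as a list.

[5, 6, 9, 7, 10, 16, 25, 31, 0, 33, 8, 30, 20, 3, 28, 11, 13, 17, 21, 4, 24, 29, 2, 12, 14, 18, 26, 22, 15, 32, 19, 27, 23, 1]

rank→(start, suffix):
  0 → (5, 'aaabaabcbcdabcdbbcdcacdbcbadb')
  1 → (6, 'aabaabcbcdabcdbbcdcacdbcbadb')
  2 → (9, 'aabcbcdabcdbbcdcacdbcbadb')
  3 → (7, 'abaabcbcdabcdbbcdcacdbcbadb')
  4 → (10, 'abcbcdabcdbbcdcacdbcbadb')
  5 → (16, 'abcdbbcdcacdbcbadb')
  6 → (25, 'acdbcbadb')
  7 → (31, 'adb')
  8 → (0, 'adcbcaaabaabcbcdabcdbbcdcacdbcbadb')
  9 → (33, 'b')
  10 → (8, 'baabcbcdabcdbbcdcacdbcbadb')
  11 → (30, 'badb')
  12 → (20, 'bbcdcacdbcbadb')
  13 → (3, 'bcaaabaabcbcdabcdbbcdcacdbcbadb')
  14 → (28, 'bcbadb')
  15 → (11, 'bcbcdabcdbbcdcacdbcbadb')
  16 → (13, 'bcdabcdbbcdcacdbcbadb')
  17 → (17, 'bcdbbcdcacdbcbadb')
  18 → (21, 'bcdcacdbcbadb')
  19 → (4, 'caaabaabcbcdabcdbbcdcacdbcbadb')
  20 → (24, 'cacdbcbadb')
  21 → (29, 'cbadb')
  22 → (2, 'cbcaaabaabcbcdabcdbbcdcacdbcbadb')
  23 → (12, 'cbcdabcdbbcdcacdbcbadb')
  24 → (14, 'cdabcdbbcdcacdbcbadb')
  25 → (18, 'cdbbcdcacdbcbadb')
  26 → (26, 'cdbcbadb')
  27 → (22, 'cdcacdbcbadb')
  28 → (15, 'dabcdbbcdcacdbcbadb')
  29 → (32, 'db')
  30 → (19, 'dbbcdcacdbcbadb')
  31 → (27, 'dbcbadb')
  32 → (23, 'dcacdbcbadb')
  33 → (1, 'dcbcaaabaabcbcdabcdbbcdcacdbcbadb')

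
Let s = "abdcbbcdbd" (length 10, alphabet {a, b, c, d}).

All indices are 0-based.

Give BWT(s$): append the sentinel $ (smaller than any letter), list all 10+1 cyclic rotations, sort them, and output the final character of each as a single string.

d$cbdadbbcb

rank  rotation     last
    0  $abdcbbcdbd  d
    1  abdcbbcdbd$  $
    2  bbcdbd$abdc  c
    3  bcdbd$abdcb  b
    4  bd$abdcbbcd  d
    5  bdcbbcdbd$a  a
    6  cbbcdbd$abd  d
    7  cdbd$abdcbb  b
    8  d$abdcbbcdb  b
    9  dbd$abdcbbc  c
   10  dcbbcdbd$ab  b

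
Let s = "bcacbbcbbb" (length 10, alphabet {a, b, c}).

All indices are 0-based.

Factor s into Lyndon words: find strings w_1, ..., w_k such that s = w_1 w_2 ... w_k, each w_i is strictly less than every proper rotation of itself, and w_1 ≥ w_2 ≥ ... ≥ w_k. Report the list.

emit factor 1: 'bc' (i=0, period=2)
emit factor 2: 'acbbcbbb' (i=2, period=8)

["bc", "acbbcbbb"]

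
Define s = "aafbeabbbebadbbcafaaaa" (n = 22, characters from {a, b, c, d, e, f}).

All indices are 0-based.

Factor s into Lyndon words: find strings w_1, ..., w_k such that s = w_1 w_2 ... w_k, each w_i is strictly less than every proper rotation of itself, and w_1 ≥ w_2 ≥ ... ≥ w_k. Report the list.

["aafbeabbbebadbbcaf", "a", "a", "a", "a"]

emit factor 1: 'aafbeabbbebadbbcaf' (i=0, period=18)
emit factor 2: 'a' (i=18, period=1)
emit factor 3: 'a' (i=19, period=1)
emit factor 4: 'a' (i=20, period=1)
emit factor 5: 'a' (i=21, period=1)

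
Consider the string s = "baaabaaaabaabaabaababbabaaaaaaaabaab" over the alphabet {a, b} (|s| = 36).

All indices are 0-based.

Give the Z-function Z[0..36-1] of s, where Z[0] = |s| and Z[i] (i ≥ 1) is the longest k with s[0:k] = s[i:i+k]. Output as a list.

[36, 0, 0, 0, 4, 0, 0, 0, 0, 3, 0, 0, 3, 0, 0, 3, 0, 0, 2, 0, 1, 2, 0, 4, 0, 0, 0, 0, 0, 0, 0, 0, 3, 0, 0, 1]

Z[0]=36
i=1: outside box; Z[1]=0
i=2: outside box; Z[2]=0
i=3: outside box; Z[3]=0
i=4: outside box; Z[4]=4 extend→box=[4,8)
i=5: min(r-i=3, Z[1]=0)=0; Z[5]=0
i=6: min(r-i=2, Z[2]=0)=0; Z[6]=0
i=7: min(r-i=1, Z[3]=0)=0; Z[7]=0
i=8: outside box; Z[8]=0
i=9: outside box; Z[9]=3 extend→box=[9,12)
i=10: min(r-i=2, Z[1]=0)=0; Z[10]=0
i=11: min(r-i=1, Z[2]=0)=0; Z[11]=0
i=12: outside box; Z[12]=3 extend→box=[12,15)
i=13: min(r-i=2, Z[1]=0)=0; Z[13]=0
i=14: min(r-i=1, Z[2]=0)=0; Z[14]=0
i=15: outside box; Z[15]=3 extend→box=[15,18)
i=16: min(r-i=2, Z[1]=0)=0; Z[16]=0
i=17: min(r-i=1, Z[2]=0)=0; Z[17]=0
i=18: outside box; Z[18]=2 extend→box=[18,20)
i=19: min(r-i=1, Z[1]=0)=0; Z[19]=0
i=20: outside box; Z[20]=1 extend→box=[20,21)
i=21: outside box; Z[21]=2 extend→box=[21,23)
i=22: min(r-i=1, Z[1]=0)=0; Z[22]=0
i=23: outside box; Z[23]=4 extend→box=[23,27)
i=24: min(r-i=3, Z[1]=0)=0; Z[24]=0
i=25: min(r-i=2, Z[2]=0)=0; Z[25]=0
i=26: min(r-i=1, Z[3]=0)=0; Z[26]=0
i=27: outside box; Z[27]=0
i=28: outside box; Z[28]=0
i=29: outside box; Z[29]=0
i=30: outside box; Z[30]=0
i=31: outside box; Z[31]=0
i=32: outside box; Z[32]=3 extend→box=[32,35)
i=33: min(r-i=2, Z[1]=0)=0; Z[33]=0
i=34: min(r-i=1, Z[2]=0)=0; Z[34]=0
i=35: outside box; Z[35]=1 extend→box=[35,36)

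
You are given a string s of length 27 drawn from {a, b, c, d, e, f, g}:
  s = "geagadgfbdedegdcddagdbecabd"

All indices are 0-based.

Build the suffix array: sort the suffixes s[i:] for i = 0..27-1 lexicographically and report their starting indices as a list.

[24, 4, 2, 18, 25, 8, 21, 23, 15, 26, 17, 20, 14, 16, 9, 11, 5, 1, 22, 10, 12, 7, 3, 19, 13, 0, 6]

sorted suffixes:
  #0 SA[0]=24  'abd'
  #1 SA[1]=4  'adgfbdedegdcddagdbecabd'
  #2 SA[2]=2  'agadgfbdedegdcddagdbecabd'
  #3 SA[3]=18  'agdbecabd'
  #4 SA[4]=25  'bd'
  #5 SA[5]=8  'bdedegdcddagdbecabd'
  #6 SA[6]=21  'becabd'
  #7 SA[7]=23  'cabd'
  #8 SA[8]=15  'cddagdbecabd'
  #9 SA[9]=26  'd'
  #10 SA[10]=17  'dagdbecabd'
  #11 SA[11]=20  'dbecabd'
  #12 SA[12]=14  'dcddagdbecabd'
  #13 SA[13]=16  'ddagdbecabd'
  #14 SA[14]=9  'dedegdcddagdbecabd'
  #15 SA[15]=11  'degdcddagdbecabd'
  #16 SA[16]=5  'dgfbdedegdcddagdbecabd'
  #17 SA[17]=1  'eagadgfbdedegdcddagdbecabd'
  #18 SA[18]=22  'ecabd'
  #19 SA[19]=10  'edegdcddagdbecabd'
  #20 SA[20]=12  'egdcddagdbecabd'
  #21 SA[21]=7  'fbdedegdcddagdbecabd'
  #22 SA[22]=3  'gadgfbdedegdcddagdbecabd'
  #23 SA[23]=19  'gdbecabd'
  #24 SA[24]=13  'gdcddagdbecabd'
  #25 SA[25]=0  'geagadgfbdedegdcddagdbecabd'
  #26 SA[26]=6  'gfbdedegdcddagdbecabd'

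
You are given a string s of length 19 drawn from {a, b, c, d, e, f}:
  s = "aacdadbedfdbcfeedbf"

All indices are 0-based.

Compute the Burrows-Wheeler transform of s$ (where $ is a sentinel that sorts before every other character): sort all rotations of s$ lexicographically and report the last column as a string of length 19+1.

rank  rotation              last
    0  $aacdadbedfdbcfeedbf  f
    1  aacdadbedfdbcfeedbf$  $
    2  acdadbedfdbcfeedbf$a  a
    3  adbedfdbcfeedbf$aacd  d
    4  bcfeedbf$aacdadbedfd  d
    5  bedfdbcfeedbf$aacdad  d
    6  bf$aacdadbedfdbcfeed  d
    7  cdadbedfdbcfeedbf$aa  a
    8  cfeedbf$aacdadbedfdb  b
    9  dadbedfdbcfeedbf$aac  c
   10  dbcfeedbf$aacdadbedf  f
   11  dbedfdbcfeedbf$aacda  a
   12  dbf$aacdadbedfdbcfee  e
   13  dfdbcfeedbf$aacdadbe  e
   14  edbf$aacdadbedfdbcfe  e
   15  edfdbcfeedbf$aacdadb  b
   16  eedbf$aacdadbedfdbcf  f
   17  f$aacdadbedfdbcfeedb  b
   18  fdbcfeedbf$aacdadbed  d
   19  feedbf$aacdadbedfdbc  c

f$addddabcfaeeebfbdc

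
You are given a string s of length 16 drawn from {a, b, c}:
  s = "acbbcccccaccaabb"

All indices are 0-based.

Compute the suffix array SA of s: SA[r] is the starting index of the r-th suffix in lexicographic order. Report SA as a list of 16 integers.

[12, 13, 0, 9, 15, 14, 2, 3, 11, 8, 1, 10, 7, 6, 5, 4]

rank→(start, suffix):
  0 → (12, 'aabb')
  1 → (13, 'abb')
  2 → (0, 'acbbcccccaccaabb')
  3 → (9, 'accaabb')
  4 → (15, 'b')
  5 → (14, 'bb')
  6 → (2, 'bbcccccaccaabb')
  7 → (3, 'bcccccaccaabb')
  8 → (11, 'caabb')
  9 → (8, 'caccaabb')
  10 → (1, 'cbbcccccaccaabb')
  11 → (10, 'ccaabb')
  12 → (7, 'ccaccaabb')
  13 → (6, 'cccaccaabb')
  14 → (5, 'ccccaccaabb')
  15 → (4, 'cccccaccaabb')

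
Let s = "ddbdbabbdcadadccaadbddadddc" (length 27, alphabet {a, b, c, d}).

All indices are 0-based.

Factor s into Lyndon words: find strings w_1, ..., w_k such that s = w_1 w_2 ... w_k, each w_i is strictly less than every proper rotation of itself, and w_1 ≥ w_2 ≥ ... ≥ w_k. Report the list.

emit factor 1: 'd' (i=0, period=1)
emit factor 2: 'd' (i=1, period=1)
emit factor 3: 'bd' (i=2, period=2)
emit factor 4: 'b' (i=4, period=1)
emit factor 5: 'abbdcadadcc' (i=5, period=11)
emit factor 6: 'aadbddadddc' (i=16, period=11)

["d", "d", "bd", "b", "abbdcadadcc", "aadbddadddc"]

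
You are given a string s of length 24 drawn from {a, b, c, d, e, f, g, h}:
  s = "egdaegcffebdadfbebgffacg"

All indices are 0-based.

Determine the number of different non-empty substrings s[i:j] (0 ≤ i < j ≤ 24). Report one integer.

279

rank→(start, suffix):
  0 → (21, 'acg')
  1 → (12, 'adfbebgffacg')
  2 → (3, 'aegcffebdadfbebgffacg')
  3 → (10, 'bdadfbebgffacg')
  4 → (15, 'bebgffacg')
  5 → (17, 'bgffacg')
  6 → (6, 'cffebdadfbebgffacg')
  7 → (22, 'cg')
  8 → (11, 'dadfbebgffacg')
  9 → (2, 'daegcffebdadfbebgffacg')
  10 → (13, 'dfbebgffacg')
  11 → (9, 'ebdadfbebgffacg')
  12 → (16, 'ebgffacg')
  13 → (4, 'egcffebdadfbebgffacg')
  14 → (0, 'egdaegcffebdadfbebgffacg')
  15 → (20, 'facg')
  16 → (14, 'fbebgffacg')
  17 → (8, 'febdadfbebgffacg')
  18 → (19, 'ffacg')
  19 → (7, 'ffebdadfbebgffacg')
  20 → (23, 'g')
  21 → (5, 'gcffebdadfbebgffacg')
  22 → (1, 'gdaegcffebdadfbebgffacg')
  23 → (18, 'gffacg')

SA = [21, 12, 3, 10, 15, 17, 6, 22, 11, 2, 13, 9, 16, 4, 0, 20, 14, 8, 19, 7, 23, 5, 1, 18]
rank  pair      lcp
   1  s[21:],s[12:]  1  'a'
   2  s[12:],s[3:]  1  'a'
   3  s[3:],s[10:]  0  ''
   4  s[10:],s[15:]  1  'b'
   5  s[15:],s[17:]  1  'b'
   6  s[17:],s[6:]  0  ''
   7  s[6:],s[22:]  1  'c'
   8  s[22:],s[11:]  0  ''
   9  s[11:],s[2:]  2  'da'
  10  s[2:],s[13:]  1  'd'
  11  s[13:],s[9:]  0  ''
  12  s[9:],s[16:]  2  'eb'
  13  s[16:],s[4:]  1  'e'
  14  s[4:],s[0:]  2  'eg'
  15  s[0:],s[20:]  0  ''
  16  s[20:],s[14:]  1  'f'
  17  s[14:],s[8:]  1  'f'
  18  s[8:],s[19:]  1  'f'
  19  s[19:],s[7:]  2  'ff'
  20  s[7:],s[23:]  0  ''
  21  s[23:],s[5:]  1  'g'
  22  s[5:],s[1:]  1  'g'
  23  s[1:],s[18:]  1  'g'

n(n+1)/2 = 24·25/2 = 300
Σ LCP = 0 + 1 + 1 + 0 + 1 + 1 + 0 + 1 + 0 + 2 + 1 + 0 + 2 + 1 + 2 + 0 + 1 + 1 + 1 + 2 + 0 + 1 + 1 + 1 = 21
distinct = 300 − 21 = 279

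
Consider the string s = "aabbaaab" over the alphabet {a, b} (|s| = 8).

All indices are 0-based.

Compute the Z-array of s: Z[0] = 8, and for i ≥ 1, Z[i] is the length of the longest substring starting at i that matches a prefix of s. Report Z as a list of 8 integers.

[8, 1, 0, 0, 2, 3, 1, 0]

Z[0]=8
i=1: i≥r, start 0; Z[1]=1 extend→box=[1,2)
i=2: i≥r, start 0; Z[2]=0
i=3: i≥r, start 0; Z[3]=0
i=4: i≥r, start 0; Z[4]=2 extend→box=[4,6)
i=5: min(r-i=1, Z[1]=1)=1; Z[5]=3 extend→box=[5,8)
i=6: min(r-i=2, Z[1]=1)=1; Z[6]=1
i=7: min(r-i=1, Z[2]=0)=0; Z[7]=0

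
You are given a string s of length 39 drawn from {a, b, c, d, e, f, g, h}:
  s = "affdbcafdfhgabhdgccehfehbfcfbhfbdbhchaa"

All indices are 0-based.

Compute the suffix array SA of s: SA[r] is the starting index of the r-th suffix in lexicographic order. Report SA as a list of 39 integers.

rank→(start, suffix):
  0 → (38, 'a')
  1 → (37, 'aa')
  2 → (12, 'abhdgccehfehbfcfbhfbdbhchaa')
  3 → (6, 'afdfhgabhdgccehfehbfcfbhfbdbhchaa')
  4 → (0, 'affdbcafdfhgabhdgccehfehbfcfbhfbdbhchaa')
  5 → (4, 'bcafdfhgabhdgccehfehbfcfbhfbdbhchaa')
  6 → (31, 'bdbhchaa')
  7 → (24, 'bfcfbhfbdbhchaa')
  8 → (33, 'bhchaa')
  9 → (13, 'bhdgccehfehbfcfbhfbdbhchaa')
  10 → (28, 'bhfbdbhchaa')
  11 → (5, 'cafdfhgabhdgccehfehbfcfbhfbdbhchaa')
  12 → (17, 'ccehfehbfcfbhfbdbhchaa')
  13 → (18, 'cehfehbfcfbhfbdbhchaa')
  14 → (26, 'cfbhfbdbhchaa')
  15 → (35, 'chaa')
  16 → (3, 'dbcafdfhgabhdgccehfehbfcfbhfbdbhchaa')
  17 → (32, 'dbhchaa')
  18 → (8, 'dfhgabhdgccehfehbfcfbhfbdbhchaa')
  19 → (15, 'dgccehfehbfcfbhfbdbhchaa')
  20 → (22, 'ehbfcfbhfbdbhchaa')
  21 → (19, 'ehfehbfcfbhfbdbhchaa')
  22 → (30, 'fbdbhchaa')
  23 → (27, 'fbhfbdbhchaa')
  24 → (25, 'fcfbhfbdbhchaa')
  25 → (2, 'fdbcafdfhgabhdgccehfehbfcfbhfbdbhchaa')
  26 → (7, 'fdfhgabhdgccehfehbfcfbhfbdbhchaa')
  27 → (21, 'fehbfcfbhfbdbhchaa')
  28 → (1, 'ffdbcafdfhgabhdgccehfehbfcfbhfbdbhchaa')
  29 → (9, 'fhgabhdgccehfehbfcfbhfbdbhchaa')
  30 → (11, 'gabhdgccehfehbfcfbhfbdbhchaa')
  31 → (16, 'gccehfehbfcfbhfbdbhchaa')
  32 → (36, 'haa')
  33 → (23, 'hbfcfbhfbdbhchaa')
  34 → (34, 'hchaa')
  35 → (14, 'hdgccehfehbfcfbhfbdbhchaa')
  36 → (29, 'hfbdbhchaa')
  37 → (20, 'hfehbfcfbhfbdbhchaa')
  38 → (10, 'hgabhdgccehfehbfcfbhfbdbhchaa')

[38, 37, 12, 6, 0, 4, 31, 24, 33, 13, 28, 5, 17, 18, 26, 35, 3, 32, 8, 15, 22, 19, 30, 27, 25, 2, 7, 21, 1, 9, 11, 16, 36, 23, 34, 14, 29, 20, 10]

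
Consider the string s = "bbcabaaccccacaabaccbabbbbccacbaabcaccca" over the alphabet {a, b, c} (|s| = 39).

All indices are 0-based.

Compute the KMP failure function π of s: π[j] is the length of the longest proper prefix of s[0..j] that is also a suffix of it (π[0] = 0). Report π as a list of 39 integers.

π[0] = 0
j=1 s[j]='b': π[1]=1 (border 'b')
j=2 s[j]='c': k: 1→0; π[2]=0 (border '')
j=3 s[j]='a': π[3]=0 (border '')
j=4 s[j]='b': π[4]=1 (border 'b')
j=5 s[j]='a': k: 1→0; π[5]=0 (border '')
j=6 s[j]='a': π[6]=0 (border '')
j=7 s[j]='c': π[7]=0 (border '')
j=8 s[j]='c': π[8]=0 (border '')
j=9 s[j]='c': π[9]=0 (border '')
j=10 s[j]='c': π[10]=0 (border '')
j=11 s[j]='a': π[11]=0 (border '')
j=12 s[j]='c': π[12]=0 (border '')
j=13 s[j]='a': π[13]=0 (border '')
j=14 s[j]='a': π[14]=0 (border '')
j=15 s[j]='b': π[15]=1 (border 'b')
j=16 s[j]='a': k: 1→0; π[16]=0 (border '')
j=17 s[j]='c': π[17]=0 (border '')
j=18 s[j]='c': π[18]=0 (border '')
j=19 s[j]='b': π[19]=1 (border 'b')
j=20 s[j]='a': k: 1→0; π[20]=0 (border '')
j=21 s[j]='b': π[21]=1 (border 'b')
j=22 s[j]='b': π[22]=2 (border 'bb')
j=23 s[j]='b': k: 2→1; π[23]=2 (border 'bb')
j=24 s[j]='b': k: 2→1; π[24]=2 (border 'bb')
j=25 s[j]='c': π[25]=3 (border 'bbc')
j=26 s[j]='c': k: 3→0; π[26]=0 (border '')
j=27 s[j]='a': π[27]=0 (border '')
j=28 s[j]='c': π[28]=0 (border '')
j=29 s[j]='b': π[29]=1 (border 'b')
j=30 s[j]='a': k: 1→0; π[30]=0 (border '')
j=31 s[j]='a': π[31]=0 (border '')
j=32 s[j]='b': π[32]=1 (border 'b')
j=33 s[j]='c': k: 1→0; π[33]=0 (border '')
j=34 s[j]='a': π[34]=0 (border '')
j=35 s[j]='c': π[35]=0 (border '')
j=36 s[j]='c': π[36]=0 (border '')
j=37 s[j]='c': π[37]=0 (border '')
j=38 s[j]='a': π[38]=0 (border '')

[0, 1, 0, 0, 1, 0, 0, 0, 0, 0, 0, 0, 0, 0, 0, 1, 0, 0, 0, 1, 0, 1, 2, 2, 2, 3, 0, 0, 0, 1, 0, 0, 1, 0, 0, 0, 0, 0, 0]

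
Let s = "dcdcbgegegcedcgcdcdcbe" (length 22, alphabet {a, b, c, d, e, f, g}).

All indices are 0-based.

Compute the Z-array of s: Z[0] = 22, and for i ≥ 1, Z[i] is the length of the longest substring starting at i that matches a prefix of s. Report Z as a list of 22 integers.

Z[0]=22
i=1: fresh scan; Z[1]=0
i=2: fresh scan; Z[2]=2 extend→box=[2,4)
i=3: min(r-i=1, Z[1]=0)=0; Z[3]=0
i=4: fresh scan; Z[4]=0
i=5: fresh scan; Z[5]=0
i=6: fresh scan; Z[6]=0
i=7: fresh scan; Z[7]=0
i=8: fresh scan; Z[8]=0
i=9: fresh scan; Z[9]=0
i=10: fresh scan; Z[10]=0
i=11: fresh scan; Z[11]=0
i=12: fresh scan; Z[12]=2 extend→box=[12,14)
i=13: min(r-i=1, Z[1]=0)=0; Z[13]=0
i=14: fresh scan; Z[14]=0
i=15: fresh scan; Z[15]=0
i=16: fresh scan; Z[16]=5 extend→box=[16,21)
i=17: min(r-i=4, Z[1]=0)=0; Z[17]=0
i=18: min(r-i=3, Z[2]=2)=2; Z[18]=2
i=19: min(r-i=2, Z[3]=0)=0; Z[19]=0
i=20: min(r-i=1, Z[4]=0)=0; Z[20]=0
i=21: fresh scan; Z[21]=0

[22, 0, 2, 0, 0, 0, 0, 0, 0, 0, 0, 0, 2, 0, 0, 0, 5, 0, 2, 0, 0, 0]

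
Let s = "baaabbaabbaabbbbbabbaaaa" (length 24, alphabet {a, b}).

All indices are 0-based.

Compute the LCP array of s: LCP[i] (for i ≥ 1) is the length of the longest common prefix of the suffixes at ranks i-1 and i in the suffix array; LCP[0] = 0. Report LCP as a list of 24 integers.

rank | idx | suffix
   0 |  23 | a
   1 |  22 | aa
   2 |  21 | aaa
   3 |  20 | aaaa
   4 |   1 | aaabbaabbaabbbbbabbaaaa
   5 |   2 | aabbaabbaabbbbbabbaaaa
   6 |   6 | aabbaabbbbbabbaaaa
   7 |  10 | aabbbbbabbaaaa
   8 |  17 | abbaaaa
   9 |   3 | abbaabbaabbbbbabbaaaa
  10 |   7 | abbaabbbbbabbaaaa
  11 |  11 | abbbbbabbaaaa
  12 |  19 | baaaa
  13 |   0 | baaabbaabbaabbbbbabbaaaa
  14 |   5 | baabbaabbbbbabbaaaa
  15 |   9 | baabbbbbabbaaaa
  16 |  16 | babbaaaa
  17 |  18 | bbaaaa
  18 |   4 | bbaabbaabbbbbabbaaaa
  19 |   8 | bbaabbbbbabbaaaa
  20 |  15 | bbabbaaaa
  21 |  14 | bbbabbaaaa
  22 |  13 | bbbbabbaaaa
  23 |  12 | bbbbbabbaaaa

SA = [23, 22, 21, 20, 1, 2, 6, 10, 17, 3, 7, 11, 19, 0, 5, 9, 16, 18, 4, 8, 15, 14, 13, 12]
i: (SA[i-1],SA[i]) lcp shared
  1: (23,22) 1 'a'
  2: (22,21) 2 'aa'
  3: (21,20) 3 'aaa'
  4: (20,1) 3 'aaa'
  5: (1,2) 2 'aa'
  6: (2,6) 8 'aabbaabb'
  7: (6,10) 4 'aabb'
  8: (10,17) 1 'a'
  9: (17,3) 5 'abbaa'
  10: (3,7) 7 'abbaabb'
  11: (7,11) 3 'abb'
  12: (11,19) 0 ''
  13: (19,0) 4 'baaa'
  14: (0,5) 3 'baa'
  15: (5,9) 5 'baabb'
  16: (9,16) 2 'ba'
  17: (16,18) 1 'b'
  18: (18,4) 4 'bbaa'
  19: (4,8) 6 'bbaabb'
  20: (8,15) 3 'bba'
  21: (15,14) 2 'bb'
  22: (14,13) 3 'bbb'
  23: (13,12) 4 'bbbb'

[0, 1, 2, 3, 3, 2, 8, 4, 1, 5, 7, 3, 0, 4, 3, 5, 2, 1, 4, 6, 3, 2, 3, 4]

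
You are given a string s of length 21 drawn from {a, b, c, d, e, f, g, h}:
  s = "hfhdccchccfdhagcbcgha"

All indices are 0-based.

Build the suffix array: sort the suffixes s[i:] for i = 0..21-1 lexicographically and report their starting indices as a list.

rank→(start, suffix):
  0 → (20, 'a')
  1 → (13, 'agcbcgha')
  2 → (16, 'bcgha')
  3 → (15, 'cbcgha')
  4 → (4, 'ccchccfdhagcbcgha')
  5 → (8, 'ccfdhagcbcgha')
  6 → (5, 'cchccfdhagcbcgha')
  7 → (9, 'cfdhagcbcgha')
  8 → (17, 'cgha')
  9 → (6, 'chccfdhagcbcgha')
  10 → (3, 'dccchccfdhagcbcgha')
  11 → (11, 'dhagcbcgha')
  12 → (10, 'fdhagcbcgha')
  13 → (1, 'fhdccchccfdhagcbcgha')
  14 → (14, 'gcbcgha')
  15 → (18, 'gha')
  16 → (19, 'ha')
  17 → (12, 'hagcbcgha')
  18 → (7, 'hccfdhagcbcgha')
  19 → (2, 'hdccchccfdhagcbcgha')
  20 → (0, 'hfhdccchccfdhagcbcgha')

[20, 13, 16, 15, 4, 8, 5, 9, 17, 6, 3, 11, 10, 1, 14, 18, 19, 12, 7, 2, 0]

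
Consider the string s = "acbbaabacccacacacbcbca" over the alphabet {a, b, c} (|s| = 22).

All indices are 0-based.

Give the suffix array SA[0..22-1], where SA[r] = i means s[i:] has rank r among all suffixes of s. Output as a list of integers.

rank | idx | suffix
   0 |  21 | a
   1 |   4 | aabacccacacacbcbca
   2 |   5 | abacccacacacbcbca
   3 |  11 | acacacbcbca
   4 |  13 | acacbcbca
   5 |   0 | acbbaabacccacacacbcbca
   6 |  15 | acbcbca
   7 |   7 | acccacacacbcbca
   8 |   3 | baabacccacacacbcbca
   9 |   6 | bacccacacacbcbca
  10 |   2 | bbaabacccacacacbcbca
  11 |  19 | bca
  12 |  17 | bcbca
  13 |  20 | ca
  14 |  10 | cacacacbcbca
  15 |  12 | cacacbcbca
  16 |  14 | cacbcbca
  17 |   1 | cbbaabacccacacacbcbca
  18 |  18 | cbca
  19 |  16 | cbcbca
  20 |   9 | ccacacacbcbca
  21 |   8 | cccacacacbcbca

[21, 4, 5, 11, 13, 0, 15, 7, 3, 6, 2, 19, 17, 20, 10, 12, 14, 1, 18, 16, 9, 8]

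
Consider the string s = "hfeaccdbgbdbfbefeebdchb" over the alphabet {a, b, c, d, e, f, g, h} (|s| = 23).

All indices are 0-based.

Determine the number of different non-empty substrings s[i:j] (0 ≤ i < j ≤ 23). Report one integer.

rank | idx | suffix
   0 |   3 | accdbgbdbfbefeebdchb
   1 |  22 | b
   2 |   9 | bdbfbefeebdchb
   3 |  18 | bdchb
   4 |  13 | befeebdchb
   5 |  11 | bfbefeebdchb
   6 |   7 | bgbdbfbefeebdchb
   7 |   4 | ccdbgbdbfbefeebdchb
   8 |   5 | cdbgbdbfbefeebdchb
   9 |  20 | chb
  10 |  10 | dbfbefeebdchb
  11 |   6 | dbgbdbfbefeebdchb
  12 |  19 | dchb
  13 |   2 | eaccdbgbdbfbefeebdchb
  14 |  17 | ebdchb
  15 |  16 | eebdchb
  16 |  14 | efeebdchb
  17 |  12 | fbefeebdchb
  18 |   1 | feaccdbgbdbfbefeebdchb
  19 |  15 | feebdchb
  20 |   8 | gbdbfbefeebdchb
  21 |  21 | hb
  22 |   0 | hfeaccdbgbdbfbefeebdchb

SA = [3, 22, 9, 18, 13, 11, 7, 4, 5, 20, 10, 6, 19, 2, 17, 16, 14, 12, 1, 15, 8, 21, 0]
[i] adj suffixes → lcp
  [1] 3/22 → 0 ('')
  [2] 22/9 → 1 ('b')
  [3] 9/18 → 2 ('bd')
  [4] 18/13 → 1 ('b')
  [5] 13/11 → 1 ('b')
  [6] 11/7 → 1 ('b')
  [7] 7/4 → 0 ('')
  [8] 4/5 → 1 ('c')
  [9] 5/20 → 1 ('c')
  [10] 20/10 → 0 ('')
  [11] 10/6 → 2 ('db')
  [12] 6/19 → 1 ('d')
  [13] 19/2 → 0 ('')
  [14] 2/17 → 1 ('e')
  [15] 17/16 → 1 ('e')
  [16] 16/14 → 1 ('e')
  [17] 14/12 → 0 ('')
  [18] 12/1 → 1 ('f')
  [19] 1/15 → 2 ('fe')
  [20] 15/8 → 0 ('')
  [21] 8/21 → 0 ('')
  [22] 21/0 → 1 ('h')

n(n+1)/2 = 23·24/2 = 276
Σ LCP = 0 + 0 + 1 + 2 + 1 + 1 + 1 + 0 + 1 + 1 + 0 + 2 + 1 + 0 + 1 + 1 + 1 + 0 + 1 + 2 + 0 + 0 + 1 = 18
distinct = 276 − 18 = 258

258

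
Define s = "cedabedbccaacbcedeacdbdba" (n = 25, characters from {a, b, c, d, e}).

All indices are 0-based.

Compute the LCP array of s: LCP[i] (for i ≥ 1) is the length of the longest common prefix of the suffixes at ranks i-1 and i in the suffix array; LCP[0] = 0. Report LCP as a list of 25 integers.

[0, 1, 1, 1, 2, 0, 1, 2, 1, 1, 0, 1, 1, 1, 1, 3, 0, 1, 2, 2, 1, 0, 1, 2, 2]

rank | idx | suffix
   0 |  24 | a
   1 |  10 | aacbcedeacdbdba
   2 |   3 | abedbccaacbcedeacdbdba
   3 |  11 | acbcedeacdbdba
   4 |  18 | acdbdba
   5 |  23 | ba
   6 |   7 | bccaacbcedeacdbdba
   7 |  13 | bcedeacdbdba
   8 |  21 | bdba
   9 |   4 | bedbccaacbcedeacdbdba
  10 |   9 | caacbcedeacdbdba
  11 |  12 | cbcedeacdbdba
  12 |   8 | ccaacbcedeacdbdba
  13 |  19 | cdbdba
  14 |   0 | cedabedbccaacbcedeacdbdba
  15 |  14 | cedeacdbdba
  16 |   2 | dabedbccaacbcedeacdbdba
  17 |  22 | dba
  18 |   6 | dbccaacbcedeacdbdba
  19 |  20 | dbdba
  20 |  16 | deacdbdba
  21 |  17 | eacdbdba
  22 |   1 | edabedbccaacbcedeacdbdba
  23 |   5 | edbccaacbcedeacdbdba
  24 |  15 | edeacdbdba

SA = [24, 10, 3, 11, 18, 23, 7, 13, 21, 4, 9, 12, 8, 19, 0, 14, 2, 22, 6, 20, 16, 17, 1, 5, 15]
[i] adj suffixes → lcp
  [1] 24/10 → 1 ('a')
  [2] 10/3 → 1 ('a')
  [3] 3/11 → 1 ('a')
  [4] 11/18 → 2 ('ac')
  [5] 18/23 → 0 ('')
  [6] 23/7 → 1 ('b')
  [7] 7/13 → 2 ('bc')
  [8] 13/21 → 1 ('b')
  [9] 21/4 → 1 ('b')
  [10] 4/9 → 0 ('')
  [11] 9/12 → 1 ('c')
  [12] 12/8 → 1 ('c')
  [13] 8/19 → 1 ('c')
  [14] 19/0 → 1 ('c')
  [15] 0/14 → 3 ('ced')
  [16] 14/2 → 0 ('')
  [17] 2/22 → 1 ('d')
  [18] 22/6 → 2 ('db')
  [19] 6/20 → 2 ('db')
  [20] 20/16 → 1 ('d')
  [21] 16/17 → 0 ('')
  [22] 17/1 → 1 ('e')
  [23] 1/5 → 2 ('ed')
  [24] 5/15 → 2 ('ed')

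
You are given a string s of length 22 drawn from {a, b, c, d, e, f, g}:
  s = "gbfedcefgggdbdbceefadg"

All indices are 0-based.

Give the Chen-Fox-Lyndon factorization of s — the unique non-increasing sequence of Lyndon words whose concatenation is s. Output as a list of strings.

emit factor 1: 'g' (i=0, period=1)
emit factor 2: 'bfedcefgggd' (i=1, period=11)
emit factor 3: 'bd' (i=12, period=2)
emit factor 4: 'bceef' (i=14, period=5)
emit factor 5: 'adg' (i=19, period=3)

["g", "bfedcefgggd", "bd", "bceef", "adg"]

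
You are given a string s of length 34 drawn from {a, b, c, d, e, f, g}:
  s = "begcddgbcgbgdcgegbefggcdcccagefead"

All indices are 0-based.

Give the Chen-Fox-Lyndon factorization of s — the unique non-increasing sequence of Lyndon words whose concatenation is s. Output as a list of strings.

emit factor 1: 'begcddg' (i=0, period=7)
emit factor 2: 'bcgbgdcgegbefggcdccc' (i=7, period=20)
emit factor 3: 'agefe' (i=27, period=5)
emit factor 4: 'ad' (i=32, period=2)

["begcddg", "bcgbgdcgegbefggcdccc", "agefe", "ad"]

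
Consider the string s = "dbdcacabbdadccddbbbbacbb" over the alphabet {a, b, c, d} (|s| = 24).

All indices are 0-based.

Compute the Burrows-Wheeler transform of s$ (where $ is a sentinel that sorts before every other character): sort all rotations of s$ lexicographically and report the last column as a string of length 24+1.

bccbdbbcbbdabdadadcbd$bac

rank  rotation                   last
    0  $dbdcacabbdadccddbbbbacbb  b
    1  abbdadccddbbbbacbb$dbdcac  c
    2  acabbdadccddbbbbacbb$dbdc  c
    3  acbb$dbdcacabbdadccddbbbb  b
    4  adccddbbbbacbb$dbdcacabbd  d
    5  b$dbdcacabbdadccddbbbbacb  b
    6  bacbb$dbdcacabbdadccddbbb  b
    7  bb$dbdcacabbdadccddbbbbac  c
    8  bbacbb$dbdcacabbdadccddbb  b
    9  bbbacbb$dbdcacabbdadccddb  b
   10  bbbbacbb$dbdcacabbdadccdd  d
   11  bbdadccddbbbbacbb$dbdcaca  a
   12  bdadccddbbbbacbb$dbdcacab  b
   13  bdcacabbdadccddbbbbacbb$d  d
   14  cabbdadccddbbbbacbb$dbdca  a
   15  cacabbdadccddbbbbacbb$dbd  d
   16  cbb$dbdcacabbdadccddbbbba  a
   17  ccddbbbbacbb$dbdcacabbdad  d
   18  cddbbbbacbb$dbdcacabbdadc  c
   19  dadccddbbbbacbb$dbdcacabb  b
   20  dbbbbacbb$dbdcacabbdadccd  d
   21  dbdcacabbdadccddbbbbacbb$  $
   22  dcacabbdadccddbbbbacbb$db  b
   23  dccddbbbbacbb$dbdcacabbda  a
   24  ddbbbbacbb$dbdcacabbdadcc  c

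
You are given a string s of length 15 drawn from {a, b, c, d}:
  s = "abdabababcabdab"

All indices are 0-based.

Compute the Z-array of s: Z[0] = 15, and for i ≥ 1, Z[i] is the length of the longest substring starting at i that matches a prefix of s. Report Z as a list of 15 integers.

[15, 0, 0, 2, 0, 2, 0, 2, 0, 0, 5, 0, 0, 2, 0]

Z[0]=15
i=1: outside box; Z[1]=0
i=2: outside box; Z[2]=0
i=3: outside box; Z[3]=2 scan→box=[3,5)
i=4: min(r-i=1, Z[1]=0)=0; Z[4]=0
i=5: outside box; Z[5]=2 scan→box=[5,7)
i=6: min(r-i=1, Z[1]=0)=0; Z[6]=0
i=7: outside box; Z[7]=2 scan→box=[7,9)
i=8: min(r-i=1, Z[1]=0)=0; Z[8]=0
i=9: outside box; Z[9]=0
i=10: outside box; Z[10]=5 scan→box=[10,15)
i=11: min(r-i=4, Z[1]=0)=0; Z[11]=0
i=12: min(r-i=3, Z[2]=0)=0; Z[12]=0
i=13: min(r-i=2, Z[3]=2)=2; Z[13]=2
i=14: min(r-i=1, Z[4]=0)=0; Z[14]=0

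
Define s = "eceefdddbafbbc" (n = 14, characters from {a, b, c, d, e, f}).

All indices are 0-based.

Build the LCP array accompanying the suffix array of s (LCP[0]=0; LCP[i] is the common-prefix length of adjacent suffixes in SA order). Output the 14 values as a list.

sorted suffixes:
  #0 SA[0]=9  'afbbc'
  #1 SA[1]=8  'bafbbc'
  #2 SA[2]=11  'bbc'
  #3 SA[3]=12  'bc'
  #4 SA[4]=13  'c'
  #5 SA[5]=1  'ceefdddbafbbc'
  #6 SA[6]=7  'dbafbbc'
  #7 SA[7]=6  'ddbafbbc'
  #8 SA[8]=5  'dddbafbbc'
  #9 SA[9]=0  'eceefdddbafbbc'
  #10 SA[10]=2  'eefdddbafbbc'
  #11 SA[11]=3  'efdddbafbbc'
  #12 SA[12]=10  'fbbc'
  #13 SA[13]=4  'fdddbafbbc'

SA = [9, 8, 11, 12, 13, 1, 7, 6, 5, 0, 2, 3, 10, 4]
[i] adj suffixes → lcp
  [1] 9/8 → 0 ('')
  [2] 8/11 → 1 ('b')
  [3] 11/12 → 1 ('b')
  [4] 12/13 → 0 ('')
  [5] 13/1 → 1 ('c')
  [6] 1/7 → 0 ('')
  [7] 7/6 → 1 ('d')
  [8] 6/5 → 2 ('dd')
  [9] 5/0 → 0 ('')
  [10] 0/2 → 1 ('e')
  [11] 2/3 → 1 ('e')
  [12] 3/10 → 0 ('')
  [13] 10/4 → 1 ('f')

[0, 0, 1, 1, 0, 1, 0, 1, 2, 0, 1, 1, 0, 1]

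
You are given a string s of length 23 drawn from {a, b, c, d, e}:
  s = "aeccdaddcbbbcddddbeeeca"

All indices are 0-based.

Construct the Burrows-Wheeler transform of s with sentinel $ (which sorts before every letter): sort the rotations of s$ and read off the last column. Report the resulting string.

rank  rotation                  last
    0  $aeccdaddcbbbcddddbeeeca  a
    1  a$aeccdaddcbbbcddddbeeec  c
    2  addcbbbcddddbeeeca$aeccd  d
    3  aeccdaddcbbbcddddbeeeca$  $
    4  bbbcddddbeeeca$aeccdaddc  c
    5  bbcddddbeeeca$aeccdaddcb  b
    6  bcddddbeeeca$aeccdaddcbb  b
    7  beeeca$aeccdaddcbbbcdddd  d
    8  ca$aeccdaddcbbbcddddbeee  e
    9  cbbbcddddbeeeca$aeccdadd  d
   10  ccdaddcbbbcddddbeeeca$ae  e
   11  cdaddcbbbcddddbeeeca$aec  c
   12  cddddbeeeca$aeccdaddcbbb  b
   13  daddcbbbcddddbeeeca$aecc  c
   14  dbeeeca$aeccdaddcbbbcddd  d
   15  dcbbbcddddbeeeca$aeccdad  d
   16  ddbeeeca$aeccdaddcbbbcdd  d
   17  ddcbbbcddddbeeeca$aeccda  a
   18  dddbeeeca$aeccdaddcbbbcd  d
   19  ddddbeeeca$aeccdaddcbbbc  c
   20  eca$aeccdaddcbbbcddddbee  e
   21  eccdaddcbbbcddddbeeeca$a  a
   22  eeca$aeccdaddcbbbcddddbe  e
   23  eeeca$aeccdaddcbbbcddddb  b

acd$cbbdedecbcdddadceaeb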